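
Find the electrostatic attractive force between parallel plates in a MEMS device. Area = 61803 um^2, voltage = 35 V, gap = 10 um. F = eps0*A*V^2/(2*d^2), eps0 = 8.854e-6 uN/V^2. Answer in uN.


Step 1: Identify parameters.
eps0 = 8.854e-6 uN/V^2, A = 61803 um^2, V = 35 V, d = 10 um
Step 2: Compute V^2 = 35^2 = 1225
Step 3: Compute d^2 = 10^2 = 100
Step 4: F = 0.5 * 8.854e-6 * 61803 * 1225 / 100
F = 3.352 uN


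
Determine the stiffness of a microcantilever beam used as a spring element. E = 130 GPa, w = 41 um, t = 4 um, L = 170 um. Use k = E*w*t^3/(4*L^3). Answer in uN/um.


Step 1: Convert E to consistent units (1 GPa = 1000 uN/um^2).
E = 130 GPa = 130000 uN/um^2
Step 2: Compute t^3 = 4^3 = 64
Step 3: Compute L^3 = 170^3 = 4913000
Step 4: k = 130000 * 41 * 64 / (4 * 4913000)
k = 17.358 uN/um


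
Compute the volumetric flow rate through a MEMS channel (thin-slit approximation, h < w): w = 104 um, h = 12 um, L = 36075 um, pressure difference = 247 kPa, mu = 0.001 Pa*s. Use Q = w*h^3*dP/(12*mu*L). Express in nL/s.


Step 1: Convert all dimensions to SI (meters).
w = 104e-6 m, h = 12e-6 m, L = 36075e-6 m, dP = 247e3 Pa
Step 2: Q = w * h^3 * dP / (12 * mu * L)
Q = 104e-6 * (12e-6)^3 * 247e3 / (12 * 0.001 * 36075e-6) = 1.0253838e-10 m^3/s
Step 3: Convert Q from m^3/s to nL/s (1 m^3 = 1e12 nL, so multiply by 1e12).
Q = 102.538 nL/s


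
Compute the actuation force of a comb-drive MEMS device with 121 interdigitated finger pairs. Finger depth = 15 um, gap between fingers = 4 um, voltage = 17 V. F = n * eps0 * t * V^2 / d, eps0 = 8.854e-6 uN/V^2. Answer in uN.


Step 1: Parameters: n=121, eps0=8.854e-6 uN/V^2, t=15 um, V=17 V, d=4 um
Step 2: V^2 = 289
Step 3: F = 121 * 8.854e-6 * 15 * 289 / 4
F = 1.161 uN


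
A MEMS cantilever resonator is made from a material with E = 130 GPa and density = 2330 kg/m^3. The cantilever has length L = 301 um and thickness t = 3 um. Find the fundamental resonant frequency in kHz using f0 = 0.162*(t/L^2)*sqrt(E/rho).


Step 1: Convert units to SI.
t_SI = 3e-6 m, L_SI = 301e-6 m
Step 2: Calculate sqrt(E/rho).
sqrt(130e9 / 2330) = 7469.54 m/s
Step 3: Compute f0.
f0 = 0.162 * 3e-6 / (301e-6)^2 * 7469.54 = 40068.0 Hz = 40.07 kHz


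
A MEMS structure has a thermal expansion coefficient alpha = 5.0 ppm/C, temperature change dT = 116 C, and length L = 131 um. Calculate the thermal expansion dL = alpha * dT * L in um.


Step 1: Convert CTE: alpha = 5.0 ppm/C = 5.0e-6 /C
Step 2: dL = 5.0e-6 * 116 * 131
dL = 0.076 um


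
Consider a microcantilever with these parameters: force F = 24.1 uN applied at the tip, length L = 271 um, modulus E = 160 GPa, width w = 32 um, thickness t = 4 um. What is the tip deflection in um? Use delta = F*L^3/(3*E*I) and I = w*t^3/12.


Step 1: Calculate the second moment of area.
I = w * t^3 / 12 = 32 * 4^3 / 12 = 170.6667 um^4
Step 2: Convert E to consistent units (1 GPa = 1000 uN/um^2).
E = 160 GPa = 160000 uN/um^2
Step 3: Calculate tip deflection.
delta = F * L^3 / (3 * E * I)
delta = 24.1 * 271^3 / (3 * 160000 * 170.6667)
delta = 5.8551 um


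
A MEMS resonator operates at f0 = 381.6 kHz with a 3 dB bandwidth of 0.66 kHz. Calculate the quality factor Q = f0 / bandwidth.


Step 1: Q = f0 / bandwidth
Step 2: Q = 381.6 / 0.66
Q = 578.2


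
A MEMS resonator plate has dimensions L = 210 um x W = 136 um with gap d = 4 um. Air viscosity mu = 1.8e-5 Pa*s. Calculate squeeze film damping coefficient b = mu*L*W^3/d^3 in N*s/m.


Step 1: Convert to SI.
L = 210e-6 m, W = 136e-6 m, d = 4e-6 m
Step 2: W^3 = (136e-6)^3 = 2.52e-12 m^3
Step 3: d^3 = (4e-6)^3 = 6.40e-17 m^3
Step 4: b = 1.8e-5 * 210e-6 * 2.52e-12 / 6.40e-17
b = 1.49e-04 N*s/m


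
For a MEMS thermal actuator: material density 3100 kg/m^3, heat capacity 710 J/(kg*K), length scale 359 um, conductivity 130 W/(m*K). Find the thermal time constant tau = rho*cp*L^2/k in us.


Step 1: Convert L to m: L = 359e-6 m
Step 2: L^2 = (359e-6)^2 = 1.28881e-07 m^2
Step 3: tau = 3100 * 710 * 1.28881e-07 / 130 = 2.18205447e-03 s
Step 4: Convert to microseconds (multiply by 1e6).
tau = 2182.054 us


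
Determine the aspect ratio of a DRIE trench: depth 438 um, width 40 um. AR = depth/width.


Step 1: AR = depth / width
Step 2: AR = 438 / 40
AR = 11.0


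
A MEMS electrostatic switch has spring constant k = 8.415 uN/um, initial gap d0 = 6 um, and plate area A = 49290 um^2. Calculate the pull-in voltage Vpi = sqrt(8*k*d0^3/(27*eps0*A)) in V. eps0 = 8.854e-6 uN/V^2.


Step 1: Compute numerator: 8 * k * d0^3 = 8 * 8.415 * 6^3 = 14541.12
Step 2: Compute denominator: 27 * eps0 * A = 27 * 8.854e-6 * 49290 = 11.783169
Step 3: Vpi = sqrt(14541.12 / 11.783169)
Vpi = 35.13 V


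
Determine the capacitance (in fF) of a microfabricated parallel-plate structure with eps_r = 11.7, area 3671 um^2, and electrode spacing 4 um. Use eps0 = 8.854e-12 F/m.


Step 1: Convert area to m^2: A = 3671e-12 m^2
Step 2: Convert gap to m: d = 4e-6 m
Step 3: C = eps0 * eps_r * A / d
C = 8.854e-12 * 11.7 * 3671e-12 / 4e-6
Step 4: Convert to fF (multiply by 1e15).
C = 95.07 fF


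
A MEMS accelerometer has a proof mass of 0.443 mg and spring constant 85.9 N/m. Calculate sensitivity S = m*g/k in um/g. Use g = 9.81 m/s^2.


Step 1: Convert mass: m = 0.443 mg = 4.43e-07 kg
Step 2: S = m * g / k = 4.43e-07 * 9.81 / 85.9
Step 3: S = 5.06e-08 m/g
Step 4: Convert to um/g: S = 0.051 um/g


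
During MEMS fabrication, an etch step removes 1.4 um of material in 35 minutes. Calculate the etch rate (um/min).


Step 1: Etch rate = depth / time
Step 2: rate = 1.4 / 35
rate = 0.04 um/min


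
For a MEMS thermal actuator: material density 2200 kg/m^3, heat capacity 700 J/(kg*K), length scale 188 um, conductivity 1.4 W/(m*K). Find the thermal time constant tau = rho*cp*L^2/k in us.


Step 1: Convert L to m: L = 188e-6 m
Step 2: L^2 = (188e-6)^2 = 3.5344e-08 m^2
Step 3: tau = 2200 * 700 * 3.5344e-08 / 1.4 = 3.88784e-02 s
Step 4: Convert to microseconds (multiply by 1e6).
tau = 38878.4 us


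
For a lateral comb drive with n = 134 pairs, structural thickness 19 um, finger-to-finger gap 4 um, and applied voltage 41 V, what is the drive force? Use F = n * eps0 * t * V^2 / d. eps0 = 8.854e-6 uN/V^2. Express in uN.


Step 1: Parameters: n=134, eps0=8.854e-6 uN/V^2, t=19 um, V=41 V, d=4 um
Step 2: V^2 = 1681
Step 3: F = 134 * 8.854e-6 * 19 * 1681 / 4
F = 9.473 uN


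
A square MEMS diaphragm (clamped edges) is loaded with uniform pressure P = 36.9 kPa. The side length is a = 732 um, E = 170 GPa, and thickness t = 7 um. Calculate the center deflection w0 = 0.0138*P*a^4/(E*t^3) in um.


Step 1: Convert pressure to compatible units (E is in GPa, so P in GPa).
P = 36.9 kPa = 36.9e-6 GPa
Step 2: Compute numerator: 0.0138 * P * a^4.
a^4 = 732^4 = 287107358976
numerator = 0.0138 * 36.9e-6 * 287107358976 = 1.462008e+05
Step 3: Compute denominator: E * t^3 = 170 * 7^3 = 58310
Step 4: w0 = numerator / denominator = 1.462008e+05 / 58310 = 2.5073 um


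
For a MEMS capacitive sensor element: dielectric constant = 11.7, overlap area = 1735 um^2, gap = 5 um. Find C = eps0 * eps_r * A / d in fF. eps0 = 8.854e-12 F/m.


Step 1: Convert area to m^2: A = 1735e-12 m^2
Step 2: Convert gap to m: d = 5e-6 m
Step 3: C = eps0 * eps_r * A / d
C = 8.854e-12 * 11.7 * 1735e-12 / 5e-6
Step 4: Convert to fF (multiply by 1e15).
C = 35.95 fF


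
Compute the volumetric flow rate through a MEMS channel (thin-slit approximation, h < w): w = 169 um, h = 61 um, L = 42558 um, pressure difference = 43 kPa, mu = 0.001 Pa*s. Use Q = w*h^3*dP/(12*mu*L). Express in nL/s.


Step 1: Convert all dimensions to SI (meters).
w = 169e-6 m, h = 61e-6 m, L = 42558e-6 m, dP = 43e3 Pa
Step 2: Q = w * h^3 * dP / (12 * mu * L)
Q = 169e-6 * (61e-6)^3 * 43e3 / (12 * 0.001 * 42558e-6) = 3.22984893e-09 m^3/s
Step 3: Convert Q from m^3/s to nL/s (1 m^3 = 1e12 nL, so multiply by 1e12).
Q = 3229.849 nL/s


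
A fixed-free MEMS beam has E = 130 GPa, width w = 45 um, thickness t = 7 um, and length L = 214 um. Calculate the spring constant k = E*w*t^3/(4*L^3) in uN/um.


Step 1: Convert E to consistent units (1 GPa = 1000 uN/um^2).
E = 130 GPa = 130000 uN/um^2
Step 2: Compute t^3 = 7^3 = 343
Step 3: Compute L^3 = 214^3 = 9800344
Step 4: k = 130000 * 45 * 343 / (4 * 9800344)
k = 51.1857 uN/um


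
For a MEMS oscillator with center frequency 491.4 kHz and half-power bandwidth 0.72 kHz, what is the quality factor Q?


Step 1: Q = f0 / bandwidth
Step 2: Q = 491.4 / 0.72
Q = 682.5


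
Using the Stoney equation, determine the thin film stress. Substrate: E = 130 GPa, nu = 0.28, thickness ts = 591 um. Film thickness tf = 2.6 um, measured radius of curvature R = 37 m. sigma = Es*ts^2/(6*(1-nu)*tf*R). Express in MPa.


Step 1: Compute numerator: Es * ts^2 = 130 * 591^2 = 45406530 (GPa*um^2)
Step 2: Compute denominator (R in um): 6*(1-nu)*tf*R = 6*0.72*2.6*37e6 = 415584000.0 (um^2)
Step 3: sigma (GPa) = 45406530 / 415584000.0 = 1.0926e-01 GPa
Step 4: Convert to MPa (x1000): sigma = 109.3 MPa


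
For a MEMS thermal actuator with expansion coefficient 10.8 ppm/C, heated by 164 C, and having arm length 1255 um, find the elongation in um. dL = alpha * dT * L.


Step 1: Convert CTE: alpha = 10.8 ppm/C = 10.8e-6 /C
Step 2: dL = 10.8e-6 * 164 * 1255
dL = 2.2229 um


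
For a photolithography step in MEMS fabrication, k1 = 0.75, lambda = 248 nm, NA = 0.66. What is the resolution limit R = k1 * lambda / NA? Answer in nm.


Step 1: Identify values: k1 = 0.75, lambda = 248 nm, NA = 0.66
Step 2: R = k1 * lambda / NA
R = 0.75 * 248 / 0.66
R = 281.8 nm


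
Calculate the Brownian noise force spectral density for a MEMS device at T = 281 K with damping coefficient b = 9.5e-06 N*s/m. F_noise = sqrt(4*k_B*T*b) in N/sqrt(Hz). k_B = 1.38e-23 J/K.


Step 1: Compute 4 * k_B * T * b
= 4 * 1.38e-23 * 281 * 9.5e-06
= 1.4736e-25 N^2/Hz
Step 2: F_noise = sqrt(1.4736e-25)
F_noise = 3.84e-13 N/sqrt(Hz)


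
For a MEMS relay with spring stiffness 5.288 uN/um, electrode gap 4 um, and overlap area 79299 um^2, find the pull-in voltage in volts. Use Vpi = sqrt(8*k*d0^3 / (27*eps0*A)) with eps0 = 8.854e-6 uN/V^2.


Step 1: Compute numerator: 8 * k * d0^3 = 8 * 5.288 * 4^3 = 2707.456
Step 2: Compute denominator: 27 * eps0 * A = 27 * 8.854e-6 * 79299 = 18.95706
Step 3: Vpi = sqrt(2707.456 / 18.95706)
Vpi = 11.95 V


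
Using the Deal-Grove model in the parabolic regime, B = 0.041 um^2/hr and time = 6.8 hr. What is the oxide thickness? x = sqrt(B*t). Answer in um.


Step 1: Compute B*t = 0.041 * 6.8 = 0.2788
Step 2: x = sqrt(0.2788)
x = 0.528 um


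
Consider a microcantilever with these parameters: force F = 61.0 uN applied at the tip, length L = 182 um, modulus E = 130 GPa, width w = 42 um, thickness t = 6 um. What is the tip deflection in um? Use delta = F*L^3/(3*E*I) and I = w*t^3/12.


Step 1: Calculate the second moment of area.
I = w * t^3 / 12 = 42 * 6^3 / 12 = 756.0 um^4
Step 2: Convert E to consistent units (1 GPa = 1000 uN/um^2).
E = 130 GPa = 130000 uN/um^2
Step 3: Calculate tip deflection.
delta = F * L^3 / (3 * E * I)
delta = 61.0 * 182^3 / (3 * 130000 * 756.0)
delta = 1.2473 um


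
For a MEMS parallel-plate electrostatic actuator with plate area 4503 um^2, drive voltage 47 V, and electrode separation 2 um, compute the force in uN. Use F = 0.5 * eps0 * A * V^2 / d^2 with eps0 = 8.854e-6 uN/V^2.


Step 1: Identify parameters.
eps0 = 8.854e-6 uN/V^2, A = 4503 um^2, V = 47 V, d = 2 um
Step 2: Compute V^2 = 47^2 = 2209
Step 3: Compute d^2 = 2^2 = 4
Step 4: F = 0.5 * 8.854e-6 * 4503 * 2209 / 4
F = 11.009 uN


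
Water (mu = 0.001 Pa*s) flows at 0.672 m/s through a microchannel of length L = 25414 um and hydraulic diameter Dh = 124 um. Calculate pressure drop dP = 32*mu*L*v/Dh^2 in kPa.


Step 1: Convert to SI: L = 25414e-6 m, Dh = 124e-6 m
Step 2: dP = 32 * 0.001 * 25414e-6 * 0.672 / (124e-6)^2
Step 3: dP = 35542.58 Pa
Step 4: Convert to kPa: dP = 35.54 kPa


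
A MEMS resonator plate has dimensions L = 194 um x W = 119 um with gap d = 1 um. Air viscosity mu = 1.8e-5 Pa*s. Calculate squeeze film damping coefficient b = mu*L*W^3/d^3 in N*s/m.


Step 1: Convert to SI.
L = 194e-6 m, W = 119e-6 m, d = 1e-6 m
Step 2: W^3 = (119e-6)^3 = 1.69e-12 m^3
Step 3: d^3 = (1e-6)^3 = 1.00e-18 m^3
Step 4: b = 1.8e-5 * 194e-6 * 1.69e-12 / 1.00e-18
b = 5.88e-03 N*s/m


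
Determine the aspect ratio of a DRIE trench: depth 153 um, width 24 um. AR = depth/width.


Step 1: AR = depth / width
Step 2: AR = 153 / 24
AR = 6.4


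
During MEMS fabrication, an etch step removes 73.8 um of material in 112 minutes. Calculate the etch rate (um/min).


Step 1: Etch rate = depth / time
Step 2: rate = 73.8 / 112
rate = 0.659 um/min


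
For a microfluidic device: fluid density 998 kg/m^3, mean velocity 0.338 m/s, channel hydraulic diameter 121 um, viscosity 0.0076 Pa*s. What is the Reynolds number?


Step 1: Convert Dh to meters: Dh = 121e-6 m
Step 2: Re = rho * v * Dh / mu
Re = 998 * 0.338 * 121e-6 / 0.0076
Re = 5.371


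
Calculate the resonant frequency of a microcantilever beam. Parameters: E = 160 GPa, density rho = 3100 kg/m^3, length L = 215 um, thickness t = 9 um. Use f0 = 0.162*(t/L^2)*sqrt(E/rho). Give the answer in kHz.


Step 1: Convert units to SI.
t_SI = 9e-6 m, L_SI = 215e-6 m
Step 2: Calculate sqrt(E/rho).
sqrt(160e9 / 3100) = 7184.21 m/s
Step 3: Compute f0.
f0 = 0.162 * 9e-6 / (215e-6)^2 * 7184.21 = 226599.9 Hz = 226.6 kHz


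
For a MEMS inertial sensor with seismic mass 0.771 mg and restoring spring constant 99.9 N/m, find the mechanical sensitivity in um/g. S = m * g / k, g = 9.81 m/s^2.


Step 1: Convert mass: m = 0.771 mg = 7.71e-07 kg
Step 2: S = m * g / k = 7.71e-07 * 9.81 / 99.9
Step 3: S = 7.57e-08 m/g
Step 4: Convert to um/g: S = 0.076 um/g


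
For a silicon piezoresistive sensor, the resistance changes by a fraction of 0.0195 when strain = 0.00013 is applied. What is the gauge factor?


Step 1: Identify values.
dR/R = 0.0195, strain = 0.00013
Step 2: GF = (dR/R) / strain = 0.0195 / 0.00013
GF = 150.0


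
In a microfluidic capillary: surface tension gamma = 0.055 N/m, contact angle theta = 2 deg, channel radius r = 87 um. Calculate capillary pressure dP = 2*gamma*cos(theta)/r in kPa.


Step 1: cos(2 deg) = 0.9994
Step 2: Convert r to m: r = 87e-6 m
Step 3: dP = 2 * 0.055 * 0.9994 / 87e-6 = 1263.6 Pa
Step 4: Convert Pa to kPa (divide by 1000).
dP = 1.26 kPa


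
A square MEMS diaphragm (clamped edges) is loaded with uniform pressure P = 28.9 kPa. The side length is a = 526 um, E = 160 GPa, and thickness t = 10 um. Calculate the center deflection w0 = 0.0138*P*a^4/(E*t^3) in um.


Step 1: Convert pressure to compatible units (E is in GPa, so P in GPa).
P = 28.9 kPa = 28.9e-6 GPa
Step 2: Compute numerator: 0.0138 * P * a^4.
a^4 = 526^4 = 76549608976
numerator = 0.0138 * 28.9e-6 * 76549608976 = 3.05295e+04
Step 3: Compute denominator: E * t^3 = 160 * 10^3 = 160000
Step 4: w0 = numerator / denominator = 3.05295e+04 / 160000 = 0.1908 um


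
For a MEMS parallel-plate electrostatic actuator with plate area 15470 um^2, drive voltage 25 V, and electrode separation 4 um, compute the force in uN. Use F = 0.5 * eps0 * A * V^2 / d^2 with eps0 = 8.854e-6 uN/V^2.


Step 1: Identify parameters.
eps0 = 8.854e-6 uN/V^2, A = 15470 um^2, V = 25 V, d = 4 um
Step 2: Compute V^2 = 25^2 = 625
Step 3: Compute d^2 = 4^2 = 16
Step 4: F = 0.5 * 8.854e-6 * 15470 * 625 / 16
F = 2.675 uN


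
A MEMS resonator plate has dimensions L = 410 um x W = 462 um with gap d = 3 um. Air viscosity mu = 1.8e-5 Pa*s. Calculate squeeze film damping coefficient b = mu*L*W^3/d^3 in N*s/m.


Step 1: Convert to SI.
L = 410e-6 m, W = 462e-6 m, d = 3e-6 m
Step 2: W^3 = (462e-6)^3 = 9.86e-11 m^3
Step 3: d^3 = (3e-6)^3 = 2.70e-17 m^3
Step 4: b = 1.8e-5 * 410e-6 * 9.86e-11 / 2.70e-17
b = 2.70e-02 N*s/m


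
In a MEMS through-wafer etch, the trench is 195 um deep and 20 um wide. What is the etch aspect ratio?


Step 1: AR = depth / width
Step 2: AR = 195 / 20
AR = 9.8


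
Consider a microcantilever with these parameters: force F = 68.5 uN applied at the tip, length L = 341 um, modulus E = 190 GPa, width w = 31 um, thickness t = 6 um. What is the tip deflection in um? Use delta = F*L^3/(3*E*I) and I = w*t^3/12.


Step 1: Calculate the second moment of area.
I = w * t^3 / 12 = 31 * 6^3 / 12 = 558.0 um^4
Step 2: Convert E to consistent units (1 GPa = 1000 uN/um^2).
E = 190 GPa = 190000 uN/um^2
Step 3: Calculate tip deflection.
delta = F * L^3 / (3 * E * I)
delta = 68.5 * 341^3 / (3 * 190000 * 558.0)
delta = 8.5397 um


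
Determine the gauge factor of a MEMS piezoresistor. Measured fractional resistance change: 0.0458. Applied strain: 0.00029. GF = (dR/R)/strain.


Step 1: Identify values.
dR/R = 0.0458, strain = 0.00029
Step 2: GF = (dR/R) / strain = 0.0458 / 0.00029
GF = 157.9


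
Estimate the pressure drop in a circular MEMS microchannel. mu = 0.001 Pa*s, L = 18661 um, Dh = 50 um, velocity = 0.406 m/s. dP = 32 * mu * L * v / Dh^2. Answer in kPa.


Step 1: Convert to SI: L = 18661e-6 m, Dh = 50e-6 m
Step 2: dP = 32 * 0.001 * 18661e-6 * 0.406 / (50e-6)^2
Step 3: dP = 96977.48 Pa
Step 4: Convert to kPa: dP = 96.98 kPa


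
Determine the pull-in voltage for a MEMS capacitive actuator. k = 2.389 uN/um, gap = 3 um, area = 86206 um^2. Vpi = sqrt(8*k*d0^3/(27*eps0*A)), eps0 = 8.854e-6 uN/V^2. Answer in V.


Step 1: Compute numerator: 8 * k * d0^3 = 8 * 2.389 * 3^3 = 516.024
Step 2: Compute denominator: 27 * eps0 * A = 27 * 8.854e-6 * 86206 = 20.608234
Step 3: Vpi = sqrt(516.024 / 20.608234)
Vpi = 5.0 V


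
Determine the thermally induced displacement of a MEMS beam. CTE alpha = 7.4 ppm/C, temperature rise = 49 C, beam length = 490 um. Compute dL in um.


Step 1: Convert CTE: alpha = 7.4 ppm/C = 7.4e-6 /C
Step 2: dL = 7.4e-6 * 49 * 490
dL = 0.1777 um


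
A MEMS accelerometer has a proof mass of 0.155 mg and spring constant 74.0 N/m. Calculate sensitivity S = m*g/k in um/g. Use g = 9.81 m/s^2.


Step 1: Convert mass: m = 0.155 mg = 1.55e-07 kg
Step 2: S = m * g / k = 1.55e-07 * 9.81 / 74.0
Step 3: S = 2.05e-08 m/g
Step 4: Convert to um/g: S = 0.021 um/g


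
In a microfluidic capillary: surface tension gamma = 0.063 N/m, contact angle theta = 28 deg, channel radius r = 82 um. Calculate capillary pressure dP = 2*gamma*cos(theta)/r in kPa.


Step 1: cos(28 deg) = 0.8829
Step 2: Convert r to m: r = 82e-6 m
Step 3: dP = 2 * 0.063 * 0.8829 / 82e-6 = 1356.7 Pa
Step 4: Convert Pa to kPa (divide by 1000).
dP = 1.36 kPa


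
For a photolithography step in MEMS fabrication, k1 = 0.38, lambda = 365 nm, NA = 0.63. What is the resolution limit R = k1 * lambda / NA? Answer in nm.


Step 1: Identify values: k1 = 0.38, lambda = 365 nm, NA = 0.63
Step 2: R = k1 * lambda / NA
R = 0.38 * 365 / 0.63
R = 220.2 nm


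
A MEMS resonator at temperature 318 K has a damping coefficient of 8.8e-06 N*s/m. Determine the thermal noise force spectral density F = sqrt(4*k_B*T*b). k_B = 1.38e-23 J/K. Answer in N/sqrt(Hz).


Step 1: Compute 4 * k_B * T * b
= 4 * 1.38e-23 * 318 * 8.8e-06
= 1.5447e-25 N^2/Hz
Step 2: F_noise = sqrt(1.5447e-25)
F_noise = 3.93e-13 N/sqrt(Hz)


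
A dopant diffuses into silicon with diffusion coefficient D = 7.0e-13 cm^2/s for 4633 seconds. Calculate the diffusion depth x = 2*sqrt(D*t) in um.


Step 1: Compute D*t = 7.0e-13 * 4633 = 3.2431e-09 cm^2
Step 2: sqrt(D*t) = 5.69482e-05 cm
Step 3: x = 2 * 5.69482e-05 cm = 1.138964e-04 cm
Step 4: Convert to um (1 cm = 1e4 um): x = 1.139 um


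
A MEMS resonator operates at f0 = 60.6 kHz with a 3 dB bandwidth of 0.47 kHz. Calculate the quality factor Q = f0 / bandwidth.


Step 1: Q = f0 / bandwidth
Step 2: Q = 60.6 / 0.47
Q = 128.9


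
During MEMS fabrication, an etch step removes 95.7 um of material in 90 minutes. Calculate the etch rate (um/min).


Step 1: Etch rate = depth / time
Step 2: rate = 95.7 / 90
rate = 1.063 um/min


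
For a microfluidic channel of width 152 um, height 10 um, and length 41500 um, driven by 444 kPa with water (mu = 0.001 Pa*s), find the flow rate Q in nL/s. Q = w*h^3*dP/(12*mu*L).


Step 1: Convert all dimensions to SI (meters).
w = 152e-6 m, h = 10e-6 m, L = 41500e-6 m, dP = 444e3 Pa
Step 2: Q = w * h^3 * dP / (12 * mu * L)
Q = 152e-6 * (10e-6)^3 * 444e3 / (12 * 0.001 * 41500e-6) = 1.3551807e-10 m^3/s
Step 3: Convert Q from m^3/s to nL/s (1 m^3 = 1e12 nL, so multiply by 1e12).
Q = 135.518 nL/s


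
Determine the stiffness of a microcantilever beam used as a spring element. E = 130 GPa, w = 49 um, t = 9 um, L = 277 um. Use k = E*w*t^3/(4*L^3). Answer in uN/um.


Step 1: Convert E to consistent units (1 GPa = 1000 uN/um^2).
E = 130 GPa = 130000 uN/um^2
Step 2: Compute t^3 = 9^3 = 729
Step 3: Compute L^3 = 277^3 = 21253933
Step 4: k = 130000 * 49 * 729 / (4 * 21253933)
k = 54.622 uN/um


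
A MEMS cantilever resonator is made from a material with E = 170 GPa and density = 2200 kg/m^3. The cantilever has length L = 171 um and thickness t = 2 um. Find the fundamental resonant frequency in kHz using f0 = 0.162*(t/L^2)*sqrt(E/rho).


Step 1: Convert units to SI.
t_SI = 2e-6 m, L_SI = 171e-6 m
Step 2: Calculate sqrt(E/rho).
sqrt(170e9 / 2200) = 8790.49 m/s
Step 3: Compute f0.
f0 = 0.162 * 2e-6 / (171e-6)^2 * 8790.49 = 97401.6 Hz = 97.4 kHz


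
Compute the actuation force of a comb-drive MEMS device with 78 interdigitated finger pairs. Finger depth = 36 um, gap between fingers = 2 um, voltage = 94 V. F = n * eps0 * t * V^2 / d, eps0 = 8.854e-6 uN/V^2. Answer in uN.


Step 1: Parameters: n=78, eps0=8.854e-6 uN/V^2, t=36 um, V=94 V, d=2 um
Step 2: V^2 = 8836
Step 3: F = 78 * 8.854e-6 * 36 * 8836 / 2
F = 109.84 uN


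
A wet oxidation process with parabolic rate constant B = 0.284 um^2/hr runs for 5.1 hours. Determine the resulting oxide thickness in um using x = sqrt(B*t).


Step 1: Compute B*t = 0.284 * 5.1 = 1.4484
Step 2: x = sqrt(1.4484)
x = 1.203 um


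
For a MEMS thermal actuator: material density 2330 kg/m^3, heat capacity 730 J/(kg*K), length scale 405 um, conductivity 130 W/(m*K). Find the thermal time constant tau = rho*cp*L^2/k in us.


Step 1: Convert L to m: L = 405e-6 m
Step 2: L^2 = (405e-6)^2 = 1.64025e-07 m^2
Step 3: tau = 2330 * 730 * 1.64025e-07 / 130 = 2.14607787e-03 s
Step 4: Convert to microseconds (multiply by 1e6).
tau = 2146.078 us


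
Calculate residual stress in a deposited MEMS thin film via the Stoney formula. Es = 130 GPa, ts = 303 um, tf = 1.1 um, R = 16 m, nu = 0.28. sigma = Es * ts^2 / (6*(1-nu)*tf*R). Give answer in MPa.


Step 1: Compute numerator: Es * ts^2 = 130 * 303^2 = 11935170 (GPa*um^2)
Step 2: Compute denominator (R in um): 6*(1-nu)*tf*R = 6*0.72*1.1*16e6 = 76032000.0 (um^2)
Step 3: sigma (GPa) = 11935170 / 76032000.0 = 1.56976e-01 GPa
Step 4: Convert to MPa (x1000): sigma = 157.0 MPa


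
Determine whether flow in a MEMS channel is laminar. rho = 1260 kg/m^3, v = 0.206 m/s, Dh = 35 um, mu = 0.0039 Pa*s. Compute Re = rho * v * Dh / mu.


Step 1: Convert Dh to meters: Dh = 35e-6 m
Step 2: Re = rho * v * Dh / mu
Re = 1260 * 0.206 * 35e-6 / 0.0039
Re = 2.329
Since Re = 2.329 is below ~2300, the flow is laminar.


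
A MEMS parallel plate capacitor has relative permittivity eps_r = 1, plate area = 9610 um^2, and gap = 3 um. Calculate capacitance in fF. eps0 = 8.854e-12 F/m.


Step 1: Convert area to m^2: A = 9610e-12 m^2
Step 2: Convert gap to m: d = 3e-6 m
Step 3: C = eps0 * eps_r * A / d
C = 8.854e-12 * 1 * 9610e-12 / 3e-6
Step 4: Convert to fF (multiply by 1e15).
C = 28.36 fF


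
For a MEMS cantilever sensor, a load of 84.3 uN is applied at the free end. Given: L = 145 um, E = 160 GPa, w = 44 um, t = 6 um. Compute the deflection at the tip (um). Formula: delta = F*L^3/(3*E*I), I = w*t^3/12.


Step 1: Calculate the second moment of area.
I = w * t^3 / 12 = 44 * 6^3 / 12 = 792.0 um^4
Step 2: Convert E to consistent units (1 GPa = 1000 uN/um^2).
E = 160 GPa = 160000 uN/um^2
Step 3: Calculate tip deflection.
delta = F * L^3 / (3 * E * I)
delta = 84.3 * 145^3 / (3 * 160000 * 792.0)
delta = 0.676 um


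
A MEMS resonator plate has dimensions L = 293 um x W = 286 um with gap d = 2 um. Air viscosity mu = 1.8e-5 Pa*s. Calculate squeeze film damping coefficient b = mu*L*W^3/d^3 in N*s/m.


Step 1: Convert to SI.
L = 293e-6 m, W = 286e-6 m, d = 2e-6 m
Step 2: W^3 = (286e-6)^3 = 2.34e-11 m^3
Step 3: d^3 = (2e-6)^3 = 8.00e-18 m^3
Step 4: b = 1.8e-5 * 293e-6 * 2.34e-11 / 8.00e-18
b = 1.54e-02 N*s/m


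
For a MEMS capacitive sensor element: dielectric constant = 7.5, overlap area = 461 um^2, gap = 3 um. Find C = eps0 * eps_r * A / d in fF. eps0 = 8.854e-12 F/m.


Step 1: Convert area to m^2: A = 461e-12 m^2
Step 2: Convert gap to m: d = 3e-6 m
Step 3: C = eps0 * eps_r * A / d
C = 8.854e-12 * 7.5 * 461e-12 / 3e-6
Step 4: Convert to fF (multiply by 1e15).
C = 10.2 fF


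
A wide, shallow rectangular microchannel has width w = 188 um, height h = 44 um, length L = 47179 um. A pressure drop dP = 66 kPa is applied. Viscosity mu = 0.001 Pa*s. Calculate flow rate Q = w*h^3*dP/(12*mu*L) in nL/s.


Step 1: Convert all dimensions to SI (meters).
w = 188e-6 m, h = 44e-6 m, L = 47179e-6 m, dP = 66e3 Pa
Step 2: Q = w * h^3 * dP / (12 * mu * L)
Q = 188e-6 * (44e-6)^3 * 66e3 / (12 * 0.001 * 47179e-6) = 1.86693775e-09 m^3/s
Step 3: Convert Q from m^3/s to nL/s (1 m^3 = 1e12 nL, so multiply by 1e12).
Q = 1866.938 nL/s


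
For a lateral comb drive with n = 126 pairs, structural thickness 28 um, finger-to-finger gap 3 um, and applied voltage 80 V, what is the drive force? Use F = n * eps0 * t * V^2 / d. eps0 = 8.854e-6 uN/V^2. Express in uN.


Step 1: Parameters: n=126, eps0=8.854e-6 uN/V^2, t=28 um, V=80 V, d=3 um
Step 2: V^2 = 6400
Step 3: F = 126 * 8.854e-6 * 28 * 6400 / 3
F = 66.639 uN


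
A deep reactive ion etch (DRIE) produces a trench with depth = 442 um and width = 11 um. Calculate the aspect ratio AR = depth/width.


Step 1: AR = depth / width
Step 2: AR = 442 / 11
AR = 40.2


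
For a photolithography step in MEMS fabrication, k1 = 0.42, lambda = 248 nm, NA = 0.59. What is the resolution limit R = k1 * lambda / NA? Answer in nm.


Step 1: Identify values: k1 = 0.42, lambda = 248 nm, NA = 0.59
Step 2: R = k1 * lambda / NA
R = 0.42 * 248 / 0.59
R = 176.5 nm


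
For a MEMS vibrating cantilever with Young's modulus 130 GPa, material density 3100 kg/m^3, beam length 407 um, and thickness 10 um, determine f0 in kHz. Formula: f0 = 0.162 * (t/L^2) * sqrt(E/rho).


Step 1: Convert units to SI.
t_SI = 10e-6 m, L_SI = 407e-6 m
Step 2: Calculate sqrt(E/rho).
sqrt(130e9 / 3100) = 6475.76 m/s
Step 3: Compute f0.
f0 = 0.162 * 10e-6 / (407e-6)^2 * 6475.76 = 63331.1 Hz = 63.33 kHz


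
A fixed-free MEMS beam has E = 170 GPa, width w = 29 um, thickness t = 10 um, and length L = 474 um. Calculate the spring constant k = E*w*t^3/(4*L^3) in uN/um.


Step 1: Convert E to consistent units (1 GPa = 1000 uN/um^2).
E = 170 GPa = 170000 uN/um^2
Step 2: Compute t^3 = 10^3 = 1000
Step 3: Compute L^3 = 474^3 = 106496424
Step 4: k = 170000 * 29 * 1000 / (4 * 106496424)
k = 11.5732 uN/um


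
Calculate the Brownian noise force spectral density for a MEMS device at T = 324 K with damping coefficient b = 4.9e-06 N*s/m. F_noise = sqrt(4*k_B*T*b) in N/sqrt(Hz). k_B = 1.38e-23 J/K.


Step 1: Compute 4 * k_B * T * b
= 4 * 1.38e-23 * 324 * 4.9e-06
= 8.7636e-26 N^2/Hz
Step 2: F_noise = sqrt(8.7636e-26)
F_noise = 2.96e-13 N/sqrt(Hz)


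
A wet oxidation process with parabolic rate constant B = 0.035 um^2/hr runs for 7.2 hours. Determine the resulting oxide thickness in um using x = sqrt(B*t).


Step 1: Compute B*t = 0.035 * 7.2 = 0.252
Step 2: x = sqrt(0.252)
x = 0.502 um


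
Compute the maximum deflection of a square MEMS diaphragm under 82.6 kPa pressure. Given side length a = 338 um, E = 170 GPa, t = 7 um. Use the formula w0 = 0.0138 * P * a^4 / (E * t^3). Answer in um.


Step 1: Convert pressure to compatible units (E is in GPa, so P in GPa).
P = 82.6 kPa = 82.6e-6 GPa
Step 2: Compute numerator: 0.0138 * P * a^4.
a^4 = 338^4 = 13051691536
numerator = 0.0138 * 82.6e-6 * 13051691536 = 1.48774e+04
Step 3: Compute denominator: E * t^3 = 170 * 7^3 = 58310
Step 4: w0 = numerator / denominator = 1.48774e+04 / 58310 = 0.2551 um


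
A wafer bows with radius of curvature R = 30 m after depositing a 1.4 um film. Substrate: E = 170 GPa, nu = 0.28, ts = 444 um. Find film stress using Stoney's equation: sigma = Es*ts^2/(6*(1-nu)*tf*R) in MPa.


Step 1: Compute numerator: Es * ts^2 = 170 * 444^2 = 33513120 (GPa*um^2)
Step 2: Compute denominator (R in um): 6*(1-nu)*tf*R = 6*0.72*1.4*30e6 = 181440000.0 (um^2)
Step 3: sigma (GPa) = 33513120 / 181440000.0 = 1.84706e-01 GPa
Step 4: Convert to MPa (x1000): sigma = 184.7 MPa


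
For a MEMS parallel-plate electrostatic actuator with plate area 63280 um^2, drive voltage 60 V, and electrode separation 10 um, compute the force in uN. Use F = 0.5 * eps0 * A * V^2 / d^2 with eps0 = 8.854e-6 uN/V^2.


Step 1: Identify parameters.
eps0 = 8.854e-6 uN/V^2, A = 63280 um^2, V = 60 V, d = 10 um
Step 2: Compute V^2 = 60^2 = 3600
Step 3: Compute d^2 = 10^2 = 100
Step 4: F = 0.5 * 8.854e-6 * 63280 * 3600 / 100
F = 10.085 uN


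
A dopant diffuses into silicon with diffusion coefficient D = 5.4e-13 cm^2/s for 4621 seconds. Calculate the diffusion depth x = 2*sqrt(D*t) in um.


Step 1: Compute D*t = 5.4e-13 * 4621 = 2.49534e-09 cm^2
Step 2: sqrt(D*t) = 4.9953e-05 cm
Step 3: x = 2 * 4.9953e-05 cm = 9.9906e-05 cm
Step 4: Convert to um (1 cm = 1e4 um): x = 0.999 um


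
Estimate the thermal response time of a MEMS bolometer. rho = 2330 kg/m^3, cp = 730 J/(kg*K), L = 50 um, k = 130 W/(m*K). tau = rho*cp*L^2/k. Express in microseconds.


Step 1: Convert L to m: L = 50e-6 m
Step 2: L^2 = (50e-6)^2 = 2.5e-09 m^2
Step 3: tau = 2330 * 730 * 2.5e-09 / 130 = 3.27096e-05 s
Step 4: Convert to microseconds (multiply by 1e6).
tau = 32.71 us


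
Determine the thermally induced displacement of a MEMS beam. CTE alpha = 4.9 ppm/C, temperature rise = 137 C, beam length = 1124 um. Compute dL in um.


Step 1: Convert CTE: alpha = 4.9 ppm/C = 4.9e-6 /C
Step 2: dL = 4.9e-6 * 137 * 1124
dL = 0.7545 um


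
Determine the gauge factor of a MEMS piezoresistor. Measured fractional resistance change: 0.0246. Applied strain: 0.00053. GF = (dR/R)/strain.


Step 1: Identify values.
dR/R = 0.0246, strain = 0.00053
Step 2: GF = (dR/R) / strain = 0.0246 / 0.00053
GF = 46.4


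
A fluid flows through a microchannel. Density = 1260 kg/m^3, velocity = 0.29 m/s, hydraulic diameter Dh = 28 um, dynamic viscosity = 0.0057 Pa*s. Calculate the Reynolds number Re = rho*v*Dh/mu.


Step 1: Convert Dh to meters: Dh = 28e-6 m
Step 2: Re = rho * v * Dh / mu
Re = 1260 * 0.29 * 28e-6 / 0.0057
Re = 1.795


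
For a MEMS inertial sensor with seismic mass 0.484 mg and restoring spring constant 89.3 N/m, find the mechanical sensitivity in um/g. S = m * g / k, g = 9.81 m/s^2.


Step 1: Convert mass: m = 0.484 mg = 4.84e-07 kg
Step 2: S = m * g / k = 4.84e-07 * 9.81 / 89.3
Step 3: S = 5.32e-08 m/g
Step 4: Convert to um/g: S = 0.053 um/g


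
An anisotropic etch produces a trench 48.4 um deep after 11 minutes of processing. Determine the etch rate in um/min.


Step 1: Etch rate = depth / time
Step 2: rate = 48.4 / 11
rate = 4.4 um/min


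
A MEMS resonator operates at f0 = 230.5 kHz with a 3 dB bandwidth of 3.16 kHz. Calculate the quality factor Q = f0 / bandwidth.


Step 1: Q = f0 / bandwidth
Step 2: Q = 230.5 / 3.16
Q = 72.9


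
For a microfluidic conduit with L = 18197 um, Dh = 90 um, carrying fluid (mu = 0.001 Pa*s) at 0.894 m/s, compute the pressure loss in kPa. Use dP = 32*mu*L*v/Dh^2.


Step 1: Convert to SI: L = 18197e-6 m, Dh = 90e-6 m
Step 2: dP = 32 * 0.001 * 18197e-6 * 0.894 / (90e-6)^2
Step 3: dP = 64269.11 Pa
Step 4: Convert to kPa: dP = 64.27 kPa


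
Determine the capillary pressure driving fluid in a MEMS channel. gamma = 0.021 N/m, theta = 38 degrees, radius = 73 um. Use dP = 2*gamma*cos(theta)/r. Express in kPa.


Step 1: cos(38 deg) = 0.788
Step 2: Convert r to m: r = 73e-6 m
Step 3: dP = 2 * 0.021 * 0.788 / 73e-6 = 453.4 Pa
Step 4: Convert Pa to kPa (divide by 1000).
dP = 0.45 kPa


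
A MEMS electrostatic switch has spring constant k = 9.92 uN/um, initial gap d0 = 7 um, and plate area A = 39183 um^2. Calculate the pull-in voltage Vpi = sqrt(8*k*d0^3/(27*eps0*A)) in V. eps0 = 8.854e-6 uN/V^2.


Step 1: Compute numerator: 8 * k * d0^3 = 8 * 9.92 * 7^3 = 27220.48
Step 2: Compute denominator: 27 * eps0 * A = 27 * 8.854e-6 * 39183 = 9.36701
Step 3: Vpi = sqrt(27220.48 / 9.36701)
Vpi = 53.91 V


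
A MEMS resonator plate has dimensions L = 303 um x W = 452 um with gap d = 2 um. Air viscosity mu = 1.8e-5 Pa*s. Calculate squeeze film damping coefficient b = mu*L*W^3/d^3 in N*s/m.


Step 1: Convert to SI.
L = 303e-6 m, W = 452e-6 m, d = 2e-6 m
Step 2: W^3 = (452e-6)^3 = 9.23e-11 m^3
Step 3: d^3 = (2e-6)^3 = 8.00e-18 m^3
Step 4: b = 1.8e-5 * 303e-6 * 9.23e-11 / 8.00e-18
b = 6.30e-02 N*s/m


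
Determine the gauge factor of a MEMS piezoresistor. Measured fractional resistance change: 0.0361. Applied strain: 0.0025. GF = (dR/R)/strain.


Step 1: Identify values.
dR/R = 0.0361, strain = 0.0025
Step 2: GF = (dR/R) / strain = 0.0361 / 0.0025
GF = 14.4


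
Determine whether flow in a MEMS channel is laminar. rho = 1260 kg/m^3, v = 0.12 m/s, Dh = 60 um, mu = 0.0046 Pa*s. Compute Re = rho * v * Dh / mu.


Step 1: Convert Dh to meters: Dh = 60e-6 m
Step 2: Re = rho * v * Dh / mu
Re = 1260 * 0.12 * 60e-6 / 0.0046
Re = 1.972
Since Re = 1.972 is below ~2300, the flow is laminar.


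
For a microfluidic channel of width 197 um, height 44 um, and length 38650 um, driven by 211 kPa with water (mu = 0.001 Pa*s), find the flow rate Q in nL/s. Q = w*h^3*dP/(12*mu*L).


Step 1: Convert all dimensions to SI (meters).
w = 197e-6 m, h = 44e-6 m, L = 38650e-6 m, dP = 211e3 Pa
Step 2: Q = w * h^3 * dP / (12 * mu * L)
Q = 197e-6 * (44e-6)^3 * 211e3 / (12 * 0.001 * 38650e-6) = 7.63441856e-09 m^3/s
Step 3: Convert Q from m^3/s to nL/s (1 m^3 = 1e12 nL, so multiply by 1e12).
Q = 7634.419 nL/s


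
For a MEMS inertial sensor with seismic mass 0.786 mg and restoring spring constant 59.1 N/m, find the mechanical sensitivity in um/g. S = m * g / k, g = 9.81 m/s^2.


Step 1: Convert mass: m = 0.786 mg = 7.86e-07 kg
Step 2: S = m * g / k = 7.86e-07 * 9.81 / 59.1
Step 3: S = 1.30e-07 m/g
Step 4: Convert to um/g: S = 0.13 um/g


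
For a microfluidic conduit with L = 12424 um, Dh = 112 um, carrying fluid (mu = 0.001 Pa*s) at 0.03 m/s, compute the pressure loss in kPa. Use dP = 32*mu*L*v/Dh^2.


Step 1: Convert to SI: L = 12424e-6 m, Dh = 112e-6 m
Step 2: dP = 32 * 0.001 * 12424e-6 * 0.03 / (112e-6)^2
Step 3: dP = 950.82 Pa
Step 4: Convert to kPa: dP = 0.95 kPa


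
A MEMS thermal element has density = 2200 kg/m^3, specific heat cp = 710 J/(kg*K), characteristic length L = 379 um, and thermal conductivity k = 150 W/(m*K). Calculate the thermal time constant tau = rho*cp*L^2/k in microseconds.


Step 1: Convert L to m: L = 379e-6 m
Step 2: L^2 = (379e-6)^2 = 1.43641e-07 m^2
Step 3: tau = 2200 * 710 * 1.43641e-07 / 150 = 1.49578161e-03 s
Step 4: Convert to microseconds (multiply by 1e6).
tau = 1495.782 us


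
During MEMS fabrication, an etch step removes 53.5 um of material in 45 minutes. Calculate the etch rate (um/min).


Step 1: Etch rate = depth / time
Step 2: rate = 53.5 / 45
rate = 1.189 um/min


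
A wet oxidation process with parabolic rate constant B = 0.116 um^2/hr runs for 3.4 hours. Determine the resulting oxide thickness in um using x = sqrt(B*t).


Step 1: Compute B*t = 0.116 * 3.4 = 0.3944
Step 2: x = sqrt(0.3944)
x = 0.628 um


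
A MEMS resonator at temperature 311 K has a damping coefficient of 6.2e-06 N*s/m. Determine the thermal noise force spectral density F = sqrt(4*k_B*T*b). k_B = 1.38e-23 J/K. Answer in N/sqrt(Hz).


Step 1: Compute 4 * k_B * T * b
= 4 * 1.38e-23 * 311 * 6.2e-06
= 1.0644e-25 N^2/Hz
Step 2: F_noise = sqrt(1.0644e-25)
F_noise = 3.26e-13 N/sqrt(Hz)


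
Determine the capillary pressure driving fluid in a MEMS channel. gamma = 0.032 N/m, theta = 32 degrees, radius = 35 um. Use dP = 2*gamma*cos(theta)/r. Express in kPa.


Step 1: cos(32 deg) = 0.848
Step 2: Convert r to m: r = 35e-6 m
Step 3: dP = 2 * 0.032 * 0.848 / 35e-6 = 1550.6 Pa
Step 4: Convert Pa to kPa (divide by 1000).
dP = 1.55 kPa


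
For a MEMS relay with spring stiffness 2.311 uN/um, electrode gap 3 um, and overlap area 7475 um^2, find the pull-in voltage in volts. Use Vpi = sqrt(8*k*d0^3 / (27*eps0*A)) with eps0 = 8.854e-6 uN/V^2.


Step 1: Compute numerator: 8 * k * d0^3 = 8 * 2.311 * 3^3 = 499.176
Step 2: Compute denominator: 27 * eps0 * A = 27 * 8.854e-6 * 7475 = 1.786959
Step 3: Vpi = sqrt(499.176 / 1.786959)
Vpi = 16.71 V


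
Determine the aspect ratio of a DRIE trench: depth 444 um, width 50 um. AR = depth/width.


Step 1: AR = depth / width
Step 2: AR = 444 / 50
AR = 8.9


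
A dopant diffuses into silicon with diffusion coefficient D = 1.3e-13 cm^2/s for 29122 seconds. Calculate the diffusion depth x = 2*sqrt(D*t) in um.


Step 1: Compute D*t = 1.3e-13 * 29122 = 3.78586e-09 cm^2
Step 2: sqrt(D*t) = 6.15293e-05 cm
Step 3: x = 2 * 6.15293e-05 cm = 1.230586e-04 cm
Step 4: Convert to um (1 cm = 1e4 um): x = 1.231 um


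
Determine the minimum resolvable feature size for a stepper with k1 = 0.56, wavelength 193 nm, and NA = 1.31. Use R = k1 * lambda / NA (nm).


Step 1: Identify values: k1 = 0.56, lambda = 193 nm, NA = 1.31
Step 2: R = k1 * lambda / NA
R = 0.56 * 193 / 1.31
R = 82.5 nm


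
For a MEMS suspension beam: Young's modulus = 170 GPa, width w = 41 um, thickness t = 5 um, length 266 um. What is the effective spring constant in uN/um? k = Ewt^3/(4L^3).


Step 1: Convert E to consistent units (1 GPa = 1000 uN/um^2).
E = 170 GPa = 170000 uN/um^2
Step 2: Compute t^3 = 5^3 = 125
Step 3: Compute L^3 = 266^3 = 18821096
Step 4: k = 170000 * 41 * 125 / (4 * 18821096)
k = 11.5728 uN/um


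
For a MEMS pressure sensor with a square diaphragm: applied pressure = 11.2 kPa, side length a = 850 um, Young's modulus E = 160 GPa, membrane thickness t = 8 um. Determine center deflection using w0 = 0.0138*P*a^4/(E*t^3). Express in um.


Step 1: Convert pressure to compatible units (E is in GPa, so P in GPa).
P = 11.2 kPa = 11.2e-6 GPa
Step 2: Compute numerator: 0.0138 * P * a^4.
a^4 = 850^4 = 522006250000
numerator = 0.0138 * 11.2e-6 * 522006250000 = 8.06813e+04
Step 3: Compute denominator: E * t^3 = 160 * 8^3 = 81920
Step 4: w0 = numerator / denominator = 8.06813e+04 / 81920 = 0.9849 um


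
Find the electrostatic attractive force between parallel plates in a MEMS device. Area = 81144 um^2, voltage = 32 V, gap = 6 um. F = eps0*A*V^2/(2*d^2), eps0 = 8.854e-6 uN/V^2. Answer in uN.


Step 1: Identify parameters.
eps0 = 8.854e-6 uN/V^2, A = 81144 um^2, V = 32 V, d = 6 um
Step 2: Compute V^2 = 32^2 = 1024
Step 3: Compute d^2 = 6^2 = 36
Step 4: F = 0.5 * 8.854e-6 * 81144 * 1024 / 36
F = 10.218 uN


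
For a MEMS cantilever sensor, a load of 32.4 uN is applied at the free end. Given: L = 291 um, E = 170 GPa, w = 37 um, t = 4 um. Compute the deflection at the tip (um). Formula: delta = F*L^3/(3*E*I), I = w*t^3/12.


Step 1: Calculate the second moment of area.
I = w * t^3 / 12 = 37 * 4^3 / 12 = 197.3333 um^4
Step 2: Convert E to consistent units (1 GPa = 1000 uN/um^2).
E = 170 GPa = 170000 uN/um^2
Step 3: Calculate tip deflection.
delta = F * L^3 / (3 * E * I)
delta = 32.4 * 291^3 / (3 * 170000 * 197.3333)
delta = 7.9333 um


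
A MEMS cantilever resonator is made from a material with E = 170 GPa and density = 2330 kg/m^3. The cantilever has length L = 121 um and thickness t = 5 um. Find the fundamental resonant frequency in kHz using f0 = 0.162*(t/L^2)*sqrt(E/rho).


Step 1: Convert units to SI.
t_SI = 5e-6 m, L_SI = 121e-6 m
Step 2: Calculate sqrt(E/rho).
sqrt(170e9 / 2330) = 8541.74 m/s
Step 3: Compute f0.
f0 = 0.162 * 5e-6 / (121e-6)^2 * 8541.74 = 472564.0 Hz = 472.56 kHz
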